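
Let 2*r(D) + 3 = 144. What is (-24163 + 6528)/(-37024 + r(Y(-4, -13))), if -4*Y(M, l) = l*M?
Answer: 35270/73907 ≈ 0.47722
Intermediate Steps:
Y(M, l) = -M*l/4 (Y(M, l) = -l*M/4 = -M*l/4)
r(D) = 141/2 (r(D) = -3/2 + (½)*144 = -3/2 + 72 = 141/2)
(-24163 + 6528)/(-37024 + r(Y(-4, -13))) = (-24163 + 6528)/(-37024 + 141/2) = -17635/(-73907/2) = -17635*(-2/73907) = 35270/73907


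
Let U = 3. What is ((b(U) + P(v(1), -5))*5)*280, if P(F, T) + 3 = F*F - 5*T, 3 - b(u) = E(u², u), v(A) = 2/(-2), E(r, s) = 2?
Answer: 33600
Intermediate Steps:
v(A) = -1 (v(A) = 2*(-½) = -1)
b(u) = 1 (b(u) = 3 - 1*2 = 3 - 2 = 1)
P(F, T) = -3 + F² - 5*T (P(F, T) = -3 + (F*F - 5*T) = -3 + (F² - 5*T) = -3 + F² - 5*T)
((b(U) + P(v(1), -5))*5)*280 = ((1 + (-3 + (-1)² - 5*(-5)))*5)*280 = ((1 + (-3 + 1 + 25))*5)*280 = ((1 + 23)*5)*280 = (24*5)*280 = 120*280 = 33600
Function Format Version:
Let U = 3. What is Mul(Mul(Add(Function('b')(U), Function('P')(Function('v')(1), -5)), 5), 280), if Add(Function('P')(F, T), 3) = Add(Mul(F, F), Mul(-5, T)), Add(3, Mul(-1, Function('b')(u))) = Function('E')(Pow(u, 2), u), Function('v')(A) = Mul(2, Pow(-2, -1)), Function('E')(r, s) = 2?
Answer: 33600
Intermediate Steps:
Function('v')(A) = -1 (Function('v')(A) = Mul(2, Rational(-1, 2)) = -1)
Function('b')(u) = 1 (Function('b')(u) = Add(3, Mul(-1, 2)) = Add(3, -2) = 1)
Function('P')(F, T) = Add(-3, Pow(F, 2), Mul(-5, T)) (Function('P')(F, T) = Add(-3, Add(Mul(F, F), Mul(-5, T))) = Add(-3, Add(Pow(F, 2), Mul(-5, T))) = Add(-3, Pow(F, 2), Mul(-5, T)))
Mul(Mul(Add(Function('b')(U), Function('P')(Function('v')(1), -5)), 5), 280) = Mul(Mul(Add(1, Add(-3, Pow(-1, 2), Mul(-5, -5))), 5), 280) = Mul(Mul(Add(1, Add(-3, 1, 25)), 5), 280) = Mul(Mul(Add(1, 23), 5), 280) = Mul(Mul(24, 5), 280) = Mul(120, 280) = 33600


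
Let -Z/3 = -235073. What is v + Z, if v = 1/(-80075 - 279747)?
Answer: 253753311017/359822 ≈ 7.0522e+5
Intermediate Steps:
v = -1/359822 (v = 1/(-359822) = -1/359822 ≈ -2.7792e-6)
Z = 705219 (Z = -3*(-235073) = 705219)
v + Z = -1/359822 + 705219 = 253753311017/359822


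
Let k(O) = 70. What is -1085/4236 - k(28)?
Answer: -297605/4236 ≈ -70.256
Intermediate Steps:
-1085/4236 - k(28) = -1085/4236 - 1*70 = -1085*1/4236 - 70 = -1085/4236 - 70 = -297605/4236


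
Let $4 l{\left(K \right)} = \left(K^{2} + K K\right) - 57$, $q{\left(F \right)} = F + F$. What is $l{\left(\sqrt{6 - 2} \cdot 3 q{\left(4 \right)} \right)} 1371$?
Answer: $\frac{6239421}{4} \approx 1.5599 \cdot 10^{6}$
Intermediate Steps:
$q{\left(F \right)} = 2 F$
$l{\left(K \right)} = - \frac{57}{4} + \frac{K^{2}}{2}$ ($l{\left(K \right)} = \frac{\left(K^{2} + K K\right) - 57}{4} = \frac{\left(K^{2} + K^{2}\right) - 57}{4} = \frac{2 K^{2} - 57}{4} = \frac{-57 + 2 K^{2}}{4} = - \frac{57}{4} + \frac{K^{2}}{2}$)
$l{\left(\sqrt{6 - 2} \cdot 3 q{\left(4 \right)} \right)} 1371 = \left(- \frac{57}{4} + \frac{\left(\sqrt{6 - 2} \cdot 3 \cdot 2 \cdot 4\right)^{2}}{2}\right) 1371 = \left(- \frac{57}{4} + \frac{\left(\sqrt{4} \cdot 3 \cdot 8\right)^{2}}{2}\right) 1371 = \left(- \frac{57}{4} + \frac{\left(2 \cdot 3 \cdot 8\right)^{2}}{2}\right) 1371 = \left(- \frac{57}{4} + \frac{\left(6 \cdot 8\right)^{2}}{2}\right) 1371 = \left(- \frac{57}{4} + \frac{48^{2}}{2}\right) 1371 = \left(- \frac{57}{4} + \frac{1}{2} \cdot 2304\right) 1371 = \left(- \frac{57}{4} + 1152\right) 1371 = \frac{4551}{4} \cdot 1371 = \frac{6239421}{4}$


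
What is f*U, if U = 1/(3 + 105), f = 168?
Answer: 14/9 ≈ 1.5556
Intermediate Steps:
U = 1/108 ≈ 0.0092593
f*U = 168*(1/108) = 14/9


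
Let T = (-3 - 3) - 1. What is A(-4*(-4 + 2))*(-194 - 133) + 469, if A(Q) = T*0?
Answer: 469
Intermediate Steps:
T = -7 (T = -6 - 1 = -7)
A(Q) = 0 (A(Q) = -7*0 = 0)
A(-4*(-4 + 2))*(-194 - 133) + 469 = 0*(-194 - 133) + 469 = 0*(-327) + 469 = 0 + 469 = 469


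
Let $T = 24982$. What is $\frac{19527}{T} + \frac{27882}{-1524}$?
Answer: $- \frac{27782874}{1586357} \approx -17.514$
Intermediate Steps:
$\frac{19527}{T} + \frac{27882}{-1524} = \frac{19527}{24982} + \frac{27882}{-1524} = 19527 \cdot \frac{1}{24982} + 27882 \left(- \frac{1}{1524}\right) = \frac{19527}{24982} - \frac{4647}{254} = - \frac{27782874}{1586357}$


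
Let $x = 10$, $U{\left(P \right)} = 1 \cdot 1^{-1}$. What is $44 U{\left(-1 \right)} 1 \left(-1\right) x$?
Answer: $-440$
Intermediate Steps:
$U{\left(P \right)} = 1$ ($U{\left(P \right)} = 1 \cdot 1 = 1$)
$44 U{\left(-1 \right)} 1 \left(-1\right) x = 44 \cdot 1 \cdot 1 \left(-1\right) 10 = 44 \cdot 1 \left(-1\right) 10 = 44 \left(-1\right) 10 = \left(-44\right) 10 = -440$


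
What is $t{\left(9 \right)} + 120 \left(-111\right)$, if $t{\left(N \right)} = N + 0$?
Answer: $-13311$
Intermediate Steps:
$t{\left(N \right)} = N$
$t{\left(9 \right)} + 120 \left(-111\right) = 9 + 120 \left(-111\right) = 9 - 13320 = -13311$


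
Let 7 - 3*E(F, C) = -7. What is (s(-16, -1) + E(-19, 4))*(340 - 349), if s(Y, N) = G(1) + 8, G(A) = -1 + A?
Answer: -114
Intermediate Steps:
E(F, C) = 14/3 (E(F, C) = 7/3 - 1/3*(-7) = 7/3 + 7/3 = 14/3)
s(Y, N) = 8 (s(Y, N) = (-1 + 1) + 8 = 0 + 8 = 8)
(s(-16, -1) + E(-19, 4))*(340 - 349) = (8 + 14/3)*(340 - 349) = (38/3)*(-9) = -114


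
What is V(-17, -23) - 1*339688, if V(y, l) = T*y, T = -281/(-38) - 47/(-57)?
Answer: -38740361/114 ≈ -3.3983e+5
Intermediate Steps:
T = 937/114 (T = -281*(-1/38) - 47*(-1/57) = 281/38 + 47/57 = 937/114 ≈ 8.2193)
V(y, l) = 937*y/114
V(-17, -23) - 1*339688 = (937/114)*(-17) - 1*339688 = -15929/114 - 339688 = -38740361/114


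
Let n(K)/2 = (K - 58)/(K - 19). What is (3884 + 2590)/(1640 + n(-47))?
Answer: 23738/6025 ≈ 3.9399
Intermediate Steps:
n(K) = 2*(-58 + K)/(-19 + K) (n(K) = 2*((K - 58)/(K - 19)) = 2*((-58 + K)/(-19 + K)) = 2*(-58 + K)/(-19 + K))
(3884 + 2590)/(1640 + n(-47)) = (3884 + 2590)/(1640 + 2*(-58 - 47)/(-19 - 47)) = 6474/(1640 + 2*(-105)/(-66)) = 6474/(1640 + 2*(-1/66)*(-105)) = 6474/(1640 + 35/11) = 6474/(18075/11) = 6474*(11/18075) = 23738/6025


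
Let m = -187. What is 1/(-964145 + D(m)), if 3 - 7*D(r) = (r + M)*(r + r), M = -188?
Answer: -7/6889262 ≈ -1.0161e-6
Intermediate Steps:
D(r) = 3/7 - 2*r*(-188 + r)/7 (D(r) = 3/7 - (r - 188)*(r + r)/7 = 3/7 - (-188 + r)*2*r/7 = 3/7 - 2*r*(-188 + r)/7)
1/(-964145 + D(m)) = 1/(-964145 + (3/7 - 2/7*(-187)² + (376/7)*(-187))) = 1/(-964145 + (3/7 - 2/7*34969 - 70312/7)) = 1/(-964145 + (3/7 - 69938/7 - 70312/7)) = 1/(-964145 - 140247/7) = 1/(-6889262/7) = -7/6889262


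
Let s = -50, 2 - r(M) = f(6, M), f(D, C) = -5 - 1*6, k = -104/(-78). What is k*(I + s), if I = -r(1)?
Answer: -84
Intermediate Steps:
k = 4/3 (k = -104*(-1/78) = 4/3 ≈ 1.3333)
f(D, C) = -11 (f(D, C) = -5 - 6 = -11)
r(M) = 13 (r(M) = 2 - 1*(-11) = 2 + 11 = 13)
I = -13 (I = -1*13 = -13)
k*(I + s) = 4*(-13 - 50)/3 = (4/3)*(-63) = -84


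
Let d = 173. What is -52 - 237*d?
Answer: -41053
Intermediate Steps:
-52 - 237*d = -52 - 237*173 = -52 - 41001 = -41053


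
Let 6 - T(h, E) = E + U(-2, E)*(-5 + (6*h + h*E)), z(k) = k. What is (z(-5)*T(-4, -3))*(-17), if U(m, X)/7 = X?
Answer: -29580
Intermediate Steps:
U(m, X) = 7*X
T(h, E) = 6 - E - 7*E*(-5 + 6*h + E*h) (T(h, E) = 6 - (E + (7*E)*(-5 + (6*h + h*E))) = 6 - (E + (7*E)*(-5 + (6*h + E*h))) = 6 - (E + (7*E)*(-5 + 6*h + E*h)) = 6 - (E + 7*E*(-5 + 6*h + E*h)) = 6 + (-E - 7*E*(-5 + 6*h + E*h)) = 6 - E - 7*E*(-5 + 6*h + E*h))
(z(-5)*T(-4, -3))*(-17) = -5*(6 + 34*(-3) - 42*(-3)*(-4) - 7*(-4)*(-3)²)*(-17) = -5*(6 - 102 - 504 - 7*(-4)*9)*(-17) = -5*(6 - 102 - 504 + 252)*(-17) = -5*(-348)*(-17) = 1740*(-17) = -29580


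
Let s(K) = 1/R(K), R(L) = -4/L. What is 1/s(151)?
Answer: -4/151 ≈ -0.026490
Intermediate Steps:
s(K) = -K/4 (s(K) = 1/(-4/K) = -K/4)
1/s(151) = 1/(-1/4*151) = 1/(-151/4) = -4/151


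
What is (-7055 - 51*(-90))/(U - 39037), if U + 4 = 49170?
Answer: -2465/10129 ≈ -0.24336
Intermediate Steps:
U = 49166 (U = -4 + 49170 = 49166)
(-7055 - 51*(-90))/(U - 39037) = (-7055 - 51*(-90))/(49166 - 39037) = (-7055 + 4590)/10129 = -2465*1/10129 = -2465/10129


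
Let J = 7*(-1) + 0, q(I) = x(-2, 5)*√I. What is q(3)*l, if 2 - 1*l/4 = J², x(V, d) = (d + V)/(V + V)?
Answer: 141*√3 ≈ 244.22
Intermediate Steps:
x(V, d) = (V + d)/(2*V) (x(V, d) = (V + d)/((2*V)) = (V + d)*(1/(2*V)) = (V + d)/(2*V))
q(I) = -3*√I/4 (q(I) = ((½)*(-2 + 5)/(-2))*√I = ((½)*(-½)*3)*√I = -3*√I/4)
J = -7 (J = -7 + 0 = -7)
l = -188 (l = 8 - 4*(-7)² = 8 - 4*49 = 8 - 196 = -188)
q(3)*l = -3*√3/4*(-188) = 141*√3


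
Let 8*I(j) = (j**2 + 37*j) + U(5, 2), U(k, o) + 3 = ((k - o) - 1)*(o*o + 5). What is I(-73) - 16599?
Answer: -130149/8 ≈ -16269.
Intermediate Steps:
U(k, o) = -3 + (5 + o**2)*(-1 + k - o) (U(k, o) = -3 + ((k - o) - 1)*(o*o + 5) = -3 + (-1 + k - o)*(o**2 + 5) = -3 + (-1 + k - o)*(5 + o**2) = -3 + (5 + o**2)*(-1 + k - o))
I(j) = 15/8 + j**2/8 + 37*j/8 (I(j) = ((j**2 + 37*j) + (-8 - 1*2**2 - 1*2**3 - 5*2 + 5*5 + 5*2**2))/8 = ((j**2 + 37*j) + (-8 - 1*4 - 1*8 - 10 + 25 + 5*4))/8 = ((j**2 + 37*j) + (-8 - 4 - 8 - 10 + 25 + 20))/8 = ((j**2 + 37*j) + 15)/8 = (15 + j**2 + 37*j)/8 = 15/8 + j**2/8 + 37*j/8)
I(-73) - 16599 = (15/8 + (1/8)*(-73)**2 + (37/8)*(-73)) - 16599 = (15/8 + (1/8)*5329 - 2701/8) - 16599 = (15/8 + 5329/8 - 2701/8) - 16599 = 2643/8 - 16599 = -130149/8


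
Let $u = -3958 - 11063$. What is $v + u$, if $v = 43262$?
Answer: $28241$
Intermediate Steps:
$u = -15021$ ($u = -3958 - 11063 = -15021$)
$v + u = 43262 - 15021 = 28241$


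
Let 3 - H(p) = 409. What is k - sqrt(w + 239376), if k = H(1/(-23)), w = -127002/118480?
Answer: -406 - 3*sqrt(23334916960510)/29620 ≈ -895.26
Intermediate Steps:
w = -63501/59240 (w = -127002*1/118480 = -63501/59240 ≈ -1.0719)
H(p) = -406 (H(p) = 3 - 1*409 = 3 - 409 = -406)
k = -406
k - sqrt(w + 239376) = -406 - sqrt(-63501/59240 + 239376) = -406 - sqrt(14180570739/59240) = -406 - 3*sqrt(23334916960510)/29620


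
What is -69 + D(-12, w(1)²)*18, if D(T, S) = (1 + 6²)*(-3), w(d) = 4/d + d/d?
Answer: -2067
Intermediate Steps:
w(d) = 1 + 4/d (w(d) = 4/d + 1 = 1 + 4/d)
D(T, S) = -111 (D(T, S) = (1 + 36)*(-3) = 37*(-3) = -111)
-69 + D(-12, w(1)²)*18 = -69 - 111*18 = -69 - 1998 = -2067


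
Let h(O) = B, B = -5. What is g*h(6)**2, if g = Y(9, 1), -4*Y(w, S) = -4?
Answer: 25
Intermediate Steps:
Y(w, S) = 1 (Y(w, S) = -1/4*(-4) = 1)
h(O) = -5
g = 1
g*h(6)**2 = 1*(-5)**2 = 1*25 = 25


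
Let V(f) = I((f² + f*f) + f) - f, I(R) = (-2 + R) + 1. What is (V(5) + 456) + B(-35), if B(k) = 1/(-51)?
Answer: 25754/51 ≈ 504.98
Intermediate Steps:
I(R) = -1 + R
B(k) = -1/51
V(f) = -1 + 2*f² (V(f) = (-1 + ((f² + f*f) + f)) - f = (-1 + ((f² + f²) + f)) - f = (-1 + (2*f² + f)) - f = (-1 + (f + 2*f²)) - f = (-1 + f + 2*f²) - f = -1 + 2*f²)
(V(5) + 456) + B(-35) = ((-1 + 2*5²) + 456) - 1/51 = ((-1 + 2*25) + 456) - 1/51 = ((-1 + 50) + 456) - 1/51 = (49 + 456) - 1/51 = 505 - 1/51 = 25754/51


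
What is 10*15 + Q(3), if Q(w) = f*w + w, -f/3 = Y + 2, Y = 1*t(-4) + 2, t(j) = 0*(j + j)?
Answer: 117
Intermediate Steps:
t(j) = 0 (t(j) = 0*(2*j) = 0)
Y = 2 (Y = 1*0 + 2 = 0 + 2 = 2)
f = -12 (f = -3*(2 + 2) = -3*4 = -12)
Q(w) = -11*w (Q(w) = -12*w + w = -11*w)
10*15 + Q(3) = 10*15 - 11*3 = 150 - 33 = 117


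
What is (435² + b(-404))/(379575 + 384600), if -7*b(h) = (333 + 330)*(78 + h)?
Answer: 513571/1783075 ≈ 0.28803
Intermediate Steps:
b(h) = -51714/7 - 663*h/7 (b(h) = -(333 + 330)*(78 + h)/7 = -663*(78 + h)/7 = -(51714 + 663*h)/7 = -51714/7 - 663*h/7)
(435² + b(-404))/(379575 + 384600) = (435² + (-51714/7 - 663/7*(-404)))/(379575 + 384600) = (189225 + (-51714/7 + 267852/7))/764175 = (189225 + 216138/7)*(1/764175) = (1540713/7)*(1/764175) = 513571/1783075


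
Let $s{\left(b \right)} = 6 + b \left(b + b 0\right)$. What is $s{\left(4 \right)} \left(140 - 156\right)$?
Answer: $-352$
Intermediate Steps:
$s{\left(b \right)} = 6 + b^{2}$ ($s{\left(b \right)} = 6 + b \left(b + 0\right) = 6 + b b = 6 + b^{2}$)
$s{\left(4 \right)} \left(140 - 156\right) = \left(6 + 4^{2}\right) \left(140 - 156\right) = \left(6 + 16\right) \left(-16\right) = 22 \left(-16\right) = -352$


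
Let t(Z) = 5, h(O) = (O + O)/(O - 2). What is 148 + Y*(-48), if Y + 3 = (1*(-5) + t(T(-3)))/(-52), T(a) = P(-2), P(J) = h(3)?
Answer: 292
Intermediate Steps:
h(O) = 2*O/(-2 + O) (h(O) = (2*O)/(-2 + O) = 2*O/(-2 + O))
P(J) = 6 (P(J) = 2*3/(-2 + 3) = 2*3/1 = 2*3*1 = 6)
T(a) = 6
Y = -3 (Y = -3 + (1*(-5) + 5)/(-52) = -3 + (-5 + 5)*(-1/52) = -3 + 0*(-1/52) = -3 + 0 = -3)
148 + Y*(-48) = 148 - 3*(-48) = 148 + 144 = 292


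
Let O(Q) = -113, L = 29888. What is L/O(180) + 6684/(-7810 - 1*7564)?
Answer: -230126702/868631 ≈ -264.93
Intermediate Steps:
L/O(180) + 6684/(-7810 - 1*7564) = 29888/(-113) + 6684/(-7810 - 1*7564) = 29888*(-1/113) + 6684/(-7810 - 7564) = -29888/113 + 6684/(-15374) = -29888/113 + 6684*(-1/15374) = -29888/113 - 3342/7687 = -230126702/868631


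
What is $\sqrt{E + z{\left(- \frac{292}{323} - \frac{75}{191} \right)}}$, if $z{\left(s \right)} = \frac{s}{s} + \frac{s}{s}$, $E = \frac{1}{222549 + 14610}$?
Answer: $\frac{\sqrt{12498779969}}{79053} \approx 1.4142$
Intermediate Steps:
$E = \frac{1}{237159} \approx 4.2166 \cdot 10^{-6}$
$z{\left(s \right)} = 2$ ($z{\left(s \right)} = 1 + 1 = 2$)
$\sqrt{E + z{\left(- \frac{292}{323} - \frac{75}{191} \right)}} = \sqrt{\frac{1}{237159} + 2} = \sqrt{\frac{474319}{237159}} = \frac{\sqrt{12498779969}}{79053}$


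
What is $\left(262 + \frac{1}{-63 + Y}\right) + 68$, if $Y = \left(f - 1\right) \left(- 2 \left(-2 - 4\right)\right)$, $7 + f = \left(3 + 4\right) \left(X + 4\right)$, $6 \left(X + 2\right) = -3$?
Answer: $\frac{10889}{33} \approx 329.97$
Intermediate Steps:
$X = - \frac{5}{2}$ ($X = -2 + \frac{1}{6} \left(-3\right) = -2 - \frac{1}{2} = - \frac{5}{2} \approx -2.5$)
$f = \frac{7}{2}$ ($f = -7 + \left(3 + 4\right) \left(- \frac{5}{2} + 4\right) = -7 + 7 \cdot \frac{3}{2} = -7 + \frac{21}{2} = \frac{7}{2} \approx 3.5$)
$Y = 30$ ($Y = \left(\frac{7}{2} - 1\right) \left(- 2 \left(-2 - 4\right)\right) = \frac{5 \left(\left(-2\right) \left(-6\right)\right)}{2} = \frac{5}{2} \cdot 12 = 30$)
$\left(262 + \frac{1}{-63 + Y}\right) + 68 = \left(262 + \frac{1}{-63 + 30}\right) + 68 = \left(262 + \frac{1}{-33}\right) + 68 = \left(262 - \frac{1}{33}\right) + 68 = \frac{8645}{33} + 68 = \frac{10889}{33}$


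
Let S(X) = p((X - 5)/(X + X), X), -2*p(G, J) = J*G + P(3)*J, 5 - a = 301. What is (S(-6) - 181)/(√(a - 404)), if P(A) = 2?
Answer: 689*I*√7/280 ≈ 6.5104*I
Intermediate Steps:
a = -296 (a = 5 - 1*301 = 5 - 301 = -296)
p(G, J) = -J - G*J/2 (p(G, J) = -(J*G + 2*J)/2 = -(G*J + 2*J)/2 = -(2*J + G*J)/2 = -J - G*J/2)
S(X) = -X*(2 + (-5 + X)/(2*X))/2 (S(X) = -X*(2 + (X - 5)/(X + X))/2 = -X*(2 + (-5 + X)/((2*X)))/2 = -X*(2 + (-5 + X)*(1/(2*X)))/2 = -X*(2 + (-5 + X)/(2*X))/2)
(S(-6) - 181)/(√(a - 404)) = ((5/4 - 5/4*(-6)) - 181)/(√(-296 - 404)) = ((5/4 + 15/2) - 181)/(√(-700)) = (35/4 - 181)/((10*I*√7)) = -(-689)*I*√7/280 = 689*I*√7/280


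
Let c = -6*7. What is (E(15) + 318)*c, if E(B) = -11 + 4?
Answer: -13062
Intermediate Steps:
E(B) = -7
c = -42
(E(15) + 318)*c = (-7 + 318)*(-42) = 311*(-42) = -13062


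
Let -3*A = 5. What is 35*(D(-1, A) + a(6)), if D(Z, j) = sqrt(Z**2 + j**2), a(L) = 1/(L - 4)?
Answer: 35/2 + 35*sqrt(34)/3 ≈ 85.528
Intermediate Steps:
a(L) = 1/(-4 + L)
A = -5/3 (A = -1/3*5 = -5/3 ≈ -1.6667)
35*(D(-1, A) + a(6)) = 35*(sqrt((-1)**2 + (-5/3)**2) + 1/(-4 + 6)) = 35*(sqrt(1 + 25/9) + 1/2) = 35*(sqrt(34/9) + 1/2) = 35*(sqrt(34)/3 + 1/2) = 35*(1/2 + sqrt(34)/3) = 35/2 + 35*sqrt(34)/3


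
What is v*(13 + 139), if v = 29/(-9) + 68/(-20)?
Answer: -45296/45 ≈ -1006.6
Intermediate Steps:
v = -298/45 (v = 29*(-1/9) + 68*(-1/20) = -29/9 - 17/5 = -298/45 ≈ -6.6222)
v*(13 + 139) = -298*(13 + 139)/45 = -298/45*152 = -45296/45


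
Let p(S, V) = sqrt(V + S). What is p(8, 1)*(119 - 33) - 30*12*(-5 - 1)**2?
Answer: -12702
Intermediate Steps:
p(S, V) = sqrt(S + V)
p(8, 1)*(119 - 33) - 30*12*(-5 - 1)**2 = sqrt(8 + 1)*(119 - 33) - 30*12*(-5 - 1)**2 = sqrt(9)*86 - 360*(-6)**2 = 3*86 - 360*36 = 258 - 1*12960 = 258 - 12960 = -12702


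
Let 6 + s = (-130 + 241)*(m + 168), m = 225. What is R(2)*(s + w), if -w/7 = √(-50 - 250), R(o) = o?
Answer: 87234 - 140*I*√3 ≈ 87234.0 - 242.49*I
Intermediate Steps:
w = -70*I*√3 (w = -7*√(-50 - 250) = -70*I*√3 ≈ -121.24*I)
s = 43617 (s = -6 + (-130 + 241)*(225 + 168) = -6 + 111*393 = -6 + 43623 = 43617)
R(2)*(s + w) = 2*(43617 - 70*I*√3) = 87234 - 140*I*√3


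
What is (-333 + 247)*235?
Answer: -20210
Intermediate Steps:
(-333 + 247)*235 = -86*235 = -20210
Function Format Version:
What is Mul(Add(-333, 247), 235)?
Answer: -20210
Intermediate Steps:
Mul(Add(-333, 247), 235) = Mul(-86, 235) = -20210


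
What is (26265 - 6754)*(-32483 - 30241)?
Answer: -1223807964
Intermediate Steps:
(26265 - 6754)*(-32483 - 30241) = 19511*(-62724) = -1223807964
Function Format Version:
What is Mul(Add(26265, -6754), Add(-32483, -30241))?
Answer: -1223807964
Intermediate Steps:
Mul(Add(26265, -6754), Add(-32483, -30241)) = Mul(19511, -62724) = -1223807964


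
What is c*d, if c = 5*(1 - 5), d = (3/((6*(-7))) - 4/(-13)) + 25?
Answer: -45930/91 ≈ -504.73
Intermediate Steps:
d = 4593/182 (d = (3/(-42) - 4*(-1/13)) + 25 = (3*(-1/42) + 4/13) + 25 = (-1/14 + 4/13) + 25 = 43/182 + 25 = 4593/182 ≈ 25.236)
c = -20 (c = 5*(-4) = -20)
c*d = -20*4593/182 = -45930/91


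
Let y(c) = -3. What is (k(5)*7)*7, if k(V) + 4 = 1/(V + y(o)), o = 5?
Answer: -343/2 ≈ -171.50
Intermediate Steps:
k(V) = -4 + 1/(-3 + V) (k(V) = -4 + 1/(V - 3) = -4 + 1/(-3 + V))
(k(5)*7)*7 = (((13 - 4*5)/(-3 + 5))*7)*7 = (((13 - 20)/2)*7)*7 = (((½)*(-7))*7)*7 = -7/2*7*7 = -49/2*7 = -343/2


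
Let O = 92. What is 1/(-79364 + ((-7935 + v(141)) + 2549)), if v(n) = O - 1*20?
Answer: -1/84678 ≈ -1.1809e-5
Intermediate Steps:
v(n) = 72 (v(n) = 92 - 1*20 = 92 - 20 = 72)
1/(-79364 + ((-7935 + v(141)) + 2549)) = 1/(-79364 + ((-7935 + 72) + 2549)) = 1/(-79364 + (-7863 + 2549)) = 1/(-79364 - 5314) = 1/(-84678) = -1/84678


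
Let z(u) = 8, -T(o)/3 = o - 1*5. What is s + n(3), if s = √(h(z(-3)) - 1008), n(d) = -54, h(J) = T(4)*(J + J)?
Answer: -54 + 8*I*√15 ≈ -54.0 + 30.984*I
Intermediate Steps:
T(o) = 15 - 3*o (T(o) = -3*(o - 1*5) = -3*(o - 5) = -3*(-5 + o) = 15 - 3*o)
h(J) = 6*J (h(J) = (15 - 3*4)*(J + J) = (15 - 12)*(2*J) = 3*(2*J) = 6*J)
s = 8*I*√15 (s = √(6*8 - 1008) = √(48 - 1008) = √(-960) = 8*I*√15 ≈ 30.984*I)
s + n(3) = 8*I*√15 - 54 = -54 + 8*I*√15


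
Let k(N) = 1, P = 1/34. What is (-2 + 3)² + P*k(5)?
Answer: 35/34 ≈ 1.0294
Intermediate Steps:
P = 1/34 ≈ 0.029412
(-2 + 3)² + P*k(5) = (-2 + 3)² + (1/34)*1 = 1² + 1/34 = 1 + 1/34 = 35/34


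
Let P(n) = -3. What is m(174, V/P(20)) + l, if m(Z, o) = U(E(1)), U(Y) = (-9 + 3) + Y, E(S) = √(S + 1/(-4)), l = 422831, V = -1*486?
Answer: 422825 + √3/2 ≈ 4.2283e+5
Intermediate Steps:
V = -486
E(S) = √(-¼ + S) (E(S) = √(S - ¼) = √(-¼ + S))
U(Y) = -6 + Y
m(Z, o) = -6 + √3/2 (m(Z, o) = -6 + √(-1 + 4*1)/2 = -6 + √(-1 + 4)/2 = -6 + √3/2)
m(174, V/P(20)) + l = (-6 + √3/2) + 422831 = 422825 + √3/2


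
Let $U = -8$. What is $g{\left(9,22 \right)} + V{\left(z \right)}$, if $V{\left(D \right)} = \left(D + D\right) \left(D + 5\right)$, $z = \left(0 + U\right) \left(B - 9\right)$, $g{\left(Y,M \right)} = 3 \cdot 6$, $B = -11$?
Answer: $52818$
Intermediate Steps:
$g{\left(Y,M \right)} = 18$
$z = 160$ ($z = \left(0 - 8\right) \left(-11 - 9\right) = \left(-8\right) \left(-20\right) = 160$)
$V{\left(D \right)} = 2 D \left(5 + D\right)$
$g{\left(9,22 \right)} + V{\left(z \right)} = 18 + 2 \cdot 160 \left(5 + 160\right) = 18 + 2 \cdot 160 \cdot 165 = 18 + 52800 = 52818$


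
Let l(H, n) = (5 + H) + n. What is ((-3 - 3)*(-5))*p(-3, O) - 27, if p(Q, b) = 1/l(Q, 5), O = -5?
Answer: -159/7 ≈ -22.714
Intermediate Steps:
l(H, n) = 5 + H + n
p(Q, b) = 1/(10 + Q) (p(Q, b) = 1/(5 + Q + 5) = 1/(10 + Q))
((-3 - 3)*(-5))*p(-3, O) - 27 = ((-3 - 3)*(-5))/(10 - 3) - 27 = -6*(-5)/7 - 27 = 30*(⅐) - 27 = 30/7 - 27 = -159/7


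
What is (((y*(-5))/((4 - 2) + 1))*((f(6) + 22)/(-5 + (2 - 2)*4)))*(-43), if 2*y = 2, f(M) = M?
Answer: -1204/3 ≈ -401.33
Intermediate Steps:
y = 1 (y = (½)*2 = 1)
(((y*(-5))/((4 - 2) + 1))*((f(6) + 22)/(-5 + (2 - 2)*4)))*(-43) = (((1*(-5))/((4 - 2) + 1))*((6 + 22)/(-5 + (2 - 2)*4)))*(-43) = ((-5/(2 + 1))*(28/(-5 + 0*4)))*(-43) = ((-5/3)*(28/(-5 + 0)))*(-43) = ((-5*⅓)*(28/(-5)))*(-43) = -140*(-1)/(3*5)*(-43) = -5/3*(-28/5)*(-43) = (28/3)*(-43) = -1204/3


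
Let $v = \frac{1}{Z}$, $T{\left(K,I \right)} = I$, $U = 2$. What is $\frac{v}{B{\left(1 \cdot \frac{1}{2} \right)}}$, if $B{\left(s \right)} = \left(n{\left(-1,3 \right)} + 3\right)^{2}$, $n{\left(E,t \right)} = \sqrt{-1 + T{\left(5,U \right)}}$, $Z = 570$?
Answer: $\frac{1}{9120} \approx 0.00010965$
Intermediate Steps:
$n{\left(E,t \right)} = 1$ ($n{\left(E,t \right)} = \sqrt{-1 + 2} = \sqrt{1} = 1$)
$B{\left(s \right)} = 16$ ($B{\left(s \right)} = \left(1 + 3\right)^{2} = 4^{2} = 16$)
$v = \frac{1}{570} \approx 0.0017544$
$\frac{v}{B{\left(1 \cdot \frac{1}{2} \right)}} = \frac{1}{570 \cdot 16} = \frac{1}{570} \cdot \frac{1}{16} = \frac{1}{9120}$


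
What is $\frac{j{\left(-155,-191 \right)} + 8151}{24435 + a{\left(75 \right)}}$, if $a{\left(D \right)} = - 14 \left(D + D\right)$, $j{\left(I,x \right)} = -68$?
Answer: $\frac{8083}{22335} \approx 0.3619$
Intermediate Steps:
$a{\left(D \right)} = - 28 D$ ($a{\left(D \right)} = - 14 \cdot 2 D = - 28 D$)
$\frac{j{\left(-155,-191 \right)} + 8151}{24435 + a{\left(75 \right)}} = \frac{-68 + 8151}{24435 - 2100} = \frac{8083}{24435 - 2100} = \frac{8083}{22335}$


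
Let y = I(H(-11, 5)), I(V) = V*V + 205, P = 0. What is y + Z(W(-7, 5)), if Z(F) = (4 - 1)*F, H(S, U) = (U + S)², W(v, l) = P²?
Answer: 1501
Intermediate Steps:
W(v, l) = 0 (W(v, l) = 0² = 0)
H(S, U) = (S + U)²
I(V) = 205 + V² (I(V) = V² + 205 = 205 + V²)
y = 1501 (y = 205 + ((-11 + 5)²)² = 205 + ((-6)²)² = 205 + 36² = 205 + 1296 = 1501)
Z(F) = 3*F
y + Z(W(-7, 5)) = 1501 + 3*0 = 1501 + 0 = 1501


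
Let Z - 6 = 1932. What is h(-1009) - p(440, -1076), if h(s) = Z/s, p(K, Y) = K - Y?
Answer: -1531582/1009 ≈ -1517.9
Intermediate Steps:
Z = 1938 (Z = 6 + 1932 = 1938)
h(s) = 1938/s
h(-1009) - p(440, -1076) = 1938/(-1009) - (440 - 1*(-1076)) = 1938*(-1/1009) - (440 + 1076) = -1938/1009 - 1*1516 = -1938/1009 - 1516 = -1531582/1009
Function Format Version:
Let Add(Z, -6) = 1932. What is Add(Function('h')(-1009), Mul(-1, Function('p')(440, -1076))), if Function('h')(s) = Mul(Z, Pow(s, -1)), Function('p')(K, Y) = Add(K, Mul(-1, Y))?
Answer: Rational(-1531582, 1009) ≈ -1517.9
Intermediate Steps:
Z = 1938 (Z = Add(6, 1932) = 1938)
Function('h')(s) = Mul(1938, Pow(s, -1))
Add(Function('h')(-1009), Mul(-1, Function('p')(440, -1076))) = Add(Mul(1938, Pow(-1009, -1)), Mul(-1, Add(440, Mul(-1, -1076)))) = Add(Mul(1938, Rational(-1, 1009)), Mul(-1, Add(440, 1076))) = Add(Rational(-1938, 1009), Mul(-1, 1516)) = Add(Rational(-1938, 1009), -1516) = Rational(-1531582, 1009)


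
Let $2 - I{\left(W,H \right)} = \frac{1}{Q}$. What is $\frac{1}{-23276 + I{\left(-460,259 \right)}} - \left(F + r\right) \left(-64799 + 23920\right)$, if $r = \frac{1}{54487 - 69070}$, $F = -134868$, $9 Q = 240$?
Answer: $- \frac{16633179101953354545}{3016935901} \approx -5.5133 \cdot 10^{9}$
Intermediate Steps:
$Q = \frac{80}{3}$ ($Q = \frac{1}{9} \cdot 240 = \frac{80}{3} \approx 26.667$)
$r = - \frac{1}{14583}$ ($r = \frac{1}{-14583} = - \frac{1}{14583} \approx -6.8573 \cdot 10^{-5}$)
$I{\left(W,H \right)} = \frac{157}{80}$ ($I{\left(W,H \right)} = 2 - \frac{1}{\frac{80}{3}} = 2 - \frac{3}{80} = \frac{157}{80}$)
$\frac{1}{-23276 + I{\left(-460,259 \right)}} - \left(F + r\right) \left(-64799 + 23920\right) = \frac{1}{-23276 + \frac{157}{80}} - \left(-134868 - \frac{1}{14583}\right) \left(-64799 + 23920\right) = \frac{1}{- \frac{1861923}{80}} - \left(- \frac{1966780045}{14583}\right) \left(-40879\right) = - \frac{80}{1861923} - \frac{80400001459555}{14583} = - \frac{16633179101953354545}{3016935901}$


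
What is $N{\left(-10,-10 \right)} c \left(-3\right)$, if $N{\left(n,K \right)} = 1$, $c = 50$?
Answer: $-150$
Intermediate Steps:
$N{\left(-10,-10 \right)} c \left(-3\right) = 1 \cdot 50 \left(-3\right) = 50 \left(-3\right) = -150$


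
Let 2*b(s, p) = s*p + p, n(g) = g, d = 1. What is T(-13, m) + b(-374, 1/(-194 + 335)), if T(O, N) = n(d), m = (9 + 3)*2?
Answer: -91/282 ≈ -0.32269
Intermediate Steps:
m = 24 (m = 12*2 = 24)
T(O, N) = 1
b(s, p) = p/2 + p*s/2 (b(s, p) = (s*p + p)/2 = (p*s + p)/2 = (p + p*s)/2 = p/2 + p*s/2)
T(-13, m) + b(-374, 1/(-194 + 335)) = 1 + (1 - 374)/(2*(-194 + 335)) = 1 + (½)*(-373)/141 = 1 + (½)*(1/141)*(-373) = 1 - 373/282 = -91/282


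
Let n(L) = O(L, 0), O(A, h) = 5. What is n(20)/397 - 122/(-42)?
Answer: 24322/8337 ≈ 2.9174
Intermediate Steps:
n(L) = 5
n(20)/397 - 122/(-42) = 5/397 - 122/(-42) = 5*(1/397) - 122*(-1/42) = 5/397 + 61/21 = 24322/8337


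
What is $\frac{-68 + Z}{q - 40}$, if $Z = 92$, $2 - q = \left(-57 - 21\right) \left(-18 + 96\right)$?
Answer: $\frac{12}{3023} \approx 0.0039696$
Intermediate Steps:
$q = 6086$ ($q = 2 - \left(-57 - 21\right) \left(-18 + 96\right) = 2 - \left(-78\right) 78 = 2 - -6084 = 2 + 6084 = 6086$)
$\frac{-68 + Z}{q - 40} = \frac{-68 + 92}{6086 - 40} = \frac{24}{6086 - 40} = \frac{24}{6046} = 24 \cdot \frac{1}{6046} = \frac{12}{3023}$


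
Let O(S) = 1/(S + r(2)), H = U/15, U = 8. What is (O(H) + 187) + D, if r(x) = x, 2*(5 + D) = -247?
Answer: 1119/19 ≈ 58.895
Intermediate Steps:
D = -257/2 (D = -5 + (½)*(-247) = -5 - 247/2 = -257/2 ≈ -128.50)
H = 8/15 ≈ 0.53333
O(S) = 1/(2 + S) (O(S) = 1/(S + 2) = 1/(2 + S))
(O(H) + 187) + D = (1/(2 + 8/15) + 187) - 257/2 = (1/(38/15) + 187) - 257/2 = (15/38 + 187) - 257/2 = 7121/38 - 257/2 = 1119/19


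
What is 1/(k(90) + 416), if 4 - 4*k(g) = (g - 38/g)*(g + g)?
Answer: -1/3614 ≈ -0.00027670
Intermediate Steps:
k(g) = 1 - g*(g - 38/g)/2 (k(g) = 1 - (g - 38/g)*(g + g)/4 = 1 - (g - 38/g)*2*g/4 = 1 - g*(g - 38/g)/2)
1/(k(90) + 416) = 1/((20 - ½*90²) + 416) = 1/((20 - ½*8100) + 416) = 1/((20 - 4050) + 416) = 1/(-4030 + 416) = 1/(-3614) = -1/3614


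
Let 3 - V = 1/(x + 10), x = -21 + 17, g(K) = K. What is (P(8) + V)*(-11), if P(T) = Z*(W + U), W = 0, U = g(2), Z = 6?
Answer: -979/6 ≈ -163.17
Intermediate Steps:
x = -4
U = 2
V = 17/6 (V = 3 - 1/(-4 + 10) = 3 - 1/6 = 17/6 ≈ 2.8333)
P(T) = 12 (P(T) = 6*(0 + 2) = 6*2 = 12)
(P(8) + V)*(-11) = (12 + 17/6)*(-11) = (89/6)*(-11) = -979/6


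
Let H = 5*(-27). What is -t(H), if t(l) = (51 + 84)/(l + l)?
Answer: ½ ≈ 0.50000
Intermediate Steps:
H = -135
t(l) = 135/(2*l) (t(l) = 135/((2*l)) = 135*(1/(2*l)) = 135/(2*l))
-t(H) = -135/(2*(-135)) = -135*(-1)/(2*135) = -1*(-½) = ½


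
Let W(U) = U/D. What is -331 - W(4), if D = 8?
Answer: -663/2 ≈ -331.50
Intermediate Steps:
W(U) = U/8
-331 - W(4) = -331 - 4/8 = -331 - 1*1/2 = -331 - 1/2 = -663/2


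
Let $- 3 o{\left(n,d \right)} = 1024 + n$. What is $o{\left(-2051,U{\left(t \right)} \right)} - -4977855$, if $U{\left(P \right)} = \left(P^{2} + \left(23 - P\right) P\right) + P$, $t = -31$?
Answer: $\frac{14934592}{3} \approx 4.9782 \cdot 10^{6}$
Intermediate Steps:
$U{\left(P \right)} = P + P^{2} + P \left(23 - P\right)$ ($U{\left(P \right)} = \left(P^{2} + P \left(23 - P\right)\right) + P = P + P^{2} + P \left(23 - P\right)$)
$o{\left(n,d \right)} = - \frac{1024}{3} - \frac{n}{3}$ ($o{\left(n,d \right)} = - \frac{1024 + n}{3} = - \frac{1024}{3} - \frac{n}{3}$)
$o{\left(-2051,U{\left(t \right)} \right)} - -4977855 = \left(- \frac{1024}{3} - - \frac{2051}{3}\right) - -4977855 = \left(- \frac{1024}{3} + \frac{2051}{3}\right) + 4977855 = \frac{1027}{3} + 4977855 = \frac{14934592}{3}$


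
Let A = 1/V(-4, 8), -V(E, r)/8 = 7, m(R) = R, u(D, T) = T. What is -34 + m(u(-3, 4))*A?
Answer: -477/14 ≈ -34.071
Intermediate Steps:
V(E, r) = -56 (V(E, r) = -8*7 = -56)
A = -1/56 (A = 1/(-56) = -1/56 ≈ -0.017857)
-34 + m(u(-3, 4))*A = -34 + 4*(-1/56) = -34 - 1/14 = -477/14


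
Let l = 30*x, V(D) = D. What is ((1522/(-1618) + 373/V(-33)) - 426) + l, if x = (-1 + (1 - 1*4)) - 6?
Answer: -19708892/26697 ≈ -738.24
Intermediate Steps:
x = -10 (x = (-1 + (1 - 4)) - 6 = (-1 - 3) - 6 = -4 - 6 = -10)
l = -300 (l = 30*(-10) = -300)
((1522/(-1618) + 373/V(-33)) - 426) + l = ((1522/(-1618) + 373/(-33)) - 426) - 300 = ((1522*(-1/1618) + 373*(-1/33)) - 426) - 300 = ((-761/809 - 373/33) - 426) - 300 = (-326870/26697 - 426) - 300 = -11699792/26697 - 300 = -19708892/26697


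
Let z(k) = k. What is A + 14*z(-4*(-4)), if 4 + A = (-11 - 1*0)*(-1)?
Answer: 231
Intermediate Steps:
A = 7 (A = -4 + (-11 - 1*0)*(-1) = -4 + (-11 + 0)*(-1) = -4 - 11*(-1) = -4 + 11 = 7)
A + 14*z(-4*(-4)) = 7 + 14*(-4*(-4)) = 7 + 14*16 = 7 + 224 = 231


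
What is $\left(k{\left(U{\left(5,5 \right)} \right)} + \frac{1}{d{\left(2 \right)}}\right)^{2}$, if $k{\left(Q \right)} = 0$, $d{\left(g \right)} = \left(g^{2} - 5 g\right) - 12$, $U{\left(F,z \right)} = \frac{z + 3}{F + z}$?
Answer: $\frac{1}{324} \approx 0.0030864$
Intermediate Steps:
$U{\left(F,z \right)} = \frac{3 + z}{F + z}$
$d{\left(g \right)} = -12 + g^{2} - 5 g$
$\left(k{\left(U{\left(5,5 \right)} \right)} + \frac{1}{d{\left(2 \right)}}\right)^{2} = \left(0 + \frac{1}{-12 + 2^{2} - 10}\right)^{2} = \left(0 + \frac{1}{-12 + 4 - 10}\right)^{2} = \left(0 + \frac{1}{-18}\right)^{2} = \left(0 - \frac{1}{18}\right)^{2} = \left(- \frac{1}{18}\right)^{2} = \frac{1}{324}$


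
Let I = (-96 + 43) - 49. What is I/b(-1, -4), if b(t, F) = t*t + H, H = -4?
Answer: 34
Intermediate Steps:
I = -102 (I = -53 - 49 = -102)
b(t, F) = -4 + t² (b(t, F) = t*t - 4 = t² - 4 = -4 + t²)
I/b(-1, -4) = -102/(-4 + (-1)²) = -102/(-4 + 1) = -102/(-3) = -⅓*(-102) = 34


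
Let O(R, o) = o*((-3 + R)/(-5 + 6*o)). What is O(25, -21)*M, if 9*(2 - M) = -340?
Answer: 55132/393 ≈ 140.28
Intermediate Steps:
M = 358/9 (M = 2 - ⅑*(-340) = 2 + 340/9 = 358/9 ≈ 39.778)
O(R, o) = o*(-3 + R)/(-5 + 6*o) (O(R, o) = o*((-3 + R)/(-5 + 6*o)) = o*(-3 + R)/(-5 + 6*o))
O(25, -21)*M = -21*(-3 + 25)/(-5 + 6*(-21))*(358/9) = -21*22/(-5 - 126)*(358/9) = -21*22/(-131)*(358/9) = -21*(-1/131)*22*(358/9) = (462/131)*(358/9) = 55132/393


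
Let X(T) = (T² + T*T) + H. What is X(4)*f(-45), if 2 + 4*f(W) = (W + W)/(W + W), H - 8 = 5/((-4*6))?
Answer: -955/96 ≈ -9.9479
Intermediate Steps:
H = 187/24 (H = 8 + 5/((-4*6)) = 8 + 5/(-24) = 8 + 5*(-1/24) = 8 - 5/24 = 187/24 ≈ 7.7917)
X(T) = 187/24 + 2*T² (X(T) = (T² + T*T) + 187/24 = (T² + T²) + 187/24 = 2*T² + 187/24 = 187/24 + 2*T²)
f(W) = -¼ (f(W) = -½ + ((W + W)/(W + W))/4 = -½ + ((2*W)/((2*W)))/4 = -½ + ((2*W)*(1/(2*W)))/4 = -½ + (¼)*1 = -½ + ¼ = -¼)
X(4)*f(-45) = (187/24 + 2*4²)*(-¼) = (187/24 + 2*16)*(-¼) = (187/24 + 32)*(-¼) = (955/24)*(-¼) = -955/96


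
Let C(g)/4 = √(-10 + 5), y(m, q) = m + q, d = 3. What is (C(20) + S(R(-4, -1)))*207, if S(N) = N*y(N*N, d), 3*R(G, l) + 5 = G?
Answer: -7452 + 828*I*√5 ≈ -7452.0 + 1851.5*I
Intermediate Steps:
R(G, l) = -5/3 + G/3
C(g) = 4*I*√5 (C(g) = 4*√(-10 + 5) = 4*√(-5) = 4*(I*√5) = 4*I*√5)
S(N) = N*(3 + N²) (S(N) = N*(N*N + 3) = N*(N² + 3) = N*(3 + N²))
(C(20) + S(R(-4, -1)))*207 = (4*I*√5 + (-5/3 + (⅓)*(-4))*(3 + (-5/3 + (⅓)*(-4))²))*207 = (4*I*√5 + (-5/3 - 4/3)*(3 + (-5/3 - 4/3)²))*207 = (4*I*√5 - 3*(3 + (-3)²))*207 = (4*I*√5 - 3*(3 + 9))*207 = (4*I*√5 - 3*12)*207 = (4*I*√5 - 36)*207 = (-36 + 4*I*√5)*207 = -7452 + 828*I*√5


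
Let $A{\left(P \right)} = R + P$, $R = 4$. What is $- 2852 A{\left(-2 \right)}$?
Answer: $-5704$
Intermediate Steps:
$A{\left(P \right)} = 4 + P$
$- 2852 A{\left(-2 \right)} = - 2852 \left(4 - 2\right) = \left(-2852\right) 2 = -5704$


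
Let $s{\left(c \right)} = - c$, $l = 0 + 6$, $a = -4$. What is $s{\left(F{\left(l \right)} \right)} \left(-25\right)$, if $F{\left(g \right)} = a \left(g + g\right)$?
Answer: $-1200$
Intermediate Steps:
$l = 6$
$F{\left(g \right)} = - 8 g$ ($F{\left(g \right)} = - 4 \left(g + g\right) = - 4 \cdot 2 g = - 8 g$)
$s{\left(F{\left(l \right)} \right)} \left(-25\right) = - \left(-8\right) 6 \left(-25\right) = \left(-1\right) \left(-48\right) \left(-25\right) = 48 \left(-25\right) = -1200$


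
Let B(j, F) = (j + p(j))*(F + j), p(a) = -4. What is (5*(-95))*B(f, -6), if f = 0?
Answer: -11400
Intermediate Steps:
B(j, F) = (-4 + j)*(F + j) (B(j, F) = (j - 4)*(F + j) = (-4 + j)*(F + j))
(5*(-95))*B(f, -6) = (5*(-95))*(0² - 4*(-6) - 4*0 - 6*0) = -475*(0 + 24 + 0 + 0) = -475*24 = -11400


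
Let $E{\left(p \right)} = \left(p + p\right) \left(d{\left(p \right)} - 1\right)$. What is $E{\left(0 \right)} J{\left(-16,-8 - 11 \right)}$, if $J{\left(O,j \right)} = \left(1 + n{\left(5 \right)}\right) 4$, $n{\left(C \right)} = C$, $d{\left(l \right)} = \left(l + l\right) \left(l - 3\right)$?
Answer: $0$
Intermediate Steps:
$d{\left(l \right)} = 2 l \left(-3 + l\right)$
$J{\left(O,j \right)} = 24$ ($J{\left(O,j \right)} = \left(1 + 5\right) 4 = 6 \cdot 4 = 24$)
$E{\left(p \right)} = 2 p \left(-1 + 2 p \left(-3 + p\right)\right)$ ($E{\left(p \right)} = \left(p + p\right) \left(2 p \left(-3 + p\right) - 1\right) = 2 p \left(-1 + 2 p \left(-3 + p\right)\right)$)
$E{\left(0 \right)} J{\left(-16,-8 - 11 \right)} = 2 \cdot 0 \left(-1 + 2 \cdot 0 \left(-3 + 0\right)\right) 24 = 2 \cdot 0 \left(-1 + 2 \cdot 0 \left(-3\right)\right) 24 = 2 \cdot 0 \left(-1 + 0\right) 24 = 2 \cdot 0 \left(-1\right) 24 = 0 \cdot 24 = 0$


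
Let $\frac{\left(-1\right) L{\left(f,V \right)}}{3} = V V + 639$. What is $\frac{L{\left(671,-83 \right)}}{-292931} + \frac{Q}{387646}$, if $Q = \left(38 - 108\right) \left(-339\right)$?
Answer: $\frac{1121846421}{8110966459} \approx 0.13831$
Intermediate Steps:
$Q = 23730$ ($Q = \left(-70\right) \left(-339\right) = 23730$)
$L{\left(f,V \right)} = -1917 - 3 V^{2}$ ($L{\left(f,V \right)} = - 3 \left(V V + 639\right) = - 3 \left(V^{2} + 639\right) = - 3 \left(639 + V^{2}\right) = -1917 - 3 V^{2}$)
$\frac{L{\left(671,-83 \right)}}{-292931} + \frac{Q}{387646} = \frac{-1917 - 3 \left(-83\right)^{2}}{-292931} + \frac{23730}{387646} = \left(-1917 - 20667\right) \left(- \frac{1}{292931}\right) + 23730 \cdot \frac{1}{387646} = \left(-1917 - 20667\right) \left(- \frac{1}{292931}\right) + \frac{1695}{27689} = \left(-22584\right) \left(- \frac{1}{292931}\right) + \frac{1695}{27689} = \frac{22584}{292931} + \frac{1695}{27689} = \frac{1121846421}{8110966459}$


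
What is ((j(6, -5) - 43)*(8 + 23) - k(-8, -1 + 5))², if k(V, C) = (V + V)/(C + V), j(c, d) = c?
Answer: 1324801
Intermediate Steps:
k(V, C) = 2*V/(C + V) (k(V, C) = (2*V)/(C + V) = 2*V/(C + V))
((j(6, -5) - 43)*(8 + 23) - k(-8, -1 + 5))² = ((6 - 43)*(8 + 23) - 2*(-8)/((-1 + 5) - 8))² = (-37*31 - 2*(-8)/(4 - 8))² = (-1147 - 2*(-8)/(-4))² = (-1147 - 2*(-8)*(-1)/4)² = (-1147 - 1*4)² = (-1147 - 4)² = (-1151)² = 1324801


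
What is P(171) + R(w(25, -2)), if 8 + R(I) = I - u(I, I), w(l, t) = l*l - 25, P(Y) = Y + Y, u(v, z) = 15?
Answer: 919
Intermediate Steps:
P(Y) = 2*Y
w(l, t) = -25 + l² (w(l, t) = l² - 25 = -25 + l²)
R(I) = -23 + I (R(I) = -8 + (I - 1*15) = -8 + (I - 15) = -8 + (-15 + I) = -23 + I)
P(171) + R(w(25, -2)) = 2*171 + (-23 + (-25 + 25²)) = 342 + (-23 + (-25 + 625)) = 342 + (-23 + 600) = 342 + 577 = 919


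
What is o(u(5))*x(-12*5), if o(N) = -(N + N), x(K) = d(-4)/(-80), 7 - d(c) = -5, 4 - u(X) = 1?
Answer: 9/10 ≈ 0.90000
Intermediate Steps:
u(X) = 3 (u(X) = 4 - 1*1 = 4 - 1 = 3)
d(c) = 12 (d(c) = 7 - 1*(-5) = 7 + 5 = 12)
x(K) = -3/20 (x(K) = 12/(-80) = 12*(-1/80) = -3/20)
o(N) = -2*N
o(u(5))*x(-12*5) = -2*3*(-3/20) = -6*(-3/20) = 9/10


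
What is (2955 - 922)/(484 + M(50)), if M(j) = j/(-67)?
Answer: 136211/32378 ≈ 4.2069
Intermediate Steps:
M(j) = -j/67 (M(j) = j*(-1/67) = -j/67)
(2955 - 922)/(484 + M(50)) = (2955 - 922)/(484 - 1/67*50) = 2033/(484 - 50/67) = 2033/(32378/67) = 2033*(67/32378) = 136211/32378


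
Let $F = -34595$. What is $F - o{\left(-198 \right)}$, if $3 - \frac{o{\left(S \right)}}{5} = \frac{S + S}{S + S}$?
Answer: $-34605$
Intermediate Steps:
$o{\left(S \right)} = 10$ ($o{\left(S \right)} = 15 - 5 \frac{S + S}{S + S} = 15 - 5 \frac{2 S}{2 S} = 15 - 5 \cdot 2 S \frac{1}{2 S} = 15 - 5 = 10$)
$F - o{\left(-198 \right)} = -34595 - 10 = -34605$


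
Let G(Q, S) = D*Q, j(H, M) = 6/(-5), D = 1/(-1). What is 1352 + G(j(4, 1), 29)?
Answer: 6766/5 ≈ 1353.2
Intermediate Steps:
D = -1
j(H, M) = -6/5 (j(H, M) = 6*(-⅕) = -6/5)
G(Q, S) = -Q
1352 + G(j(4, 1), 29) = 1352 - 1*(-6/5) = 1352 + 6/5 = 6766/5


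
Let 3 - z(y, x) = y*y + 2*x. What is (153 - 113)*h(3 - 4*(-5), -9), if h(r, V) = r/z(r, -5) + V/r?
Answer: -51730/2967 ≈ -17.435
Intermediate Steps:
z(y, x) = 3 - y² - 2*x (z(y, x) = 3 - (y*y + 2*x) = 3 - (y² + 2*x) = 3 + (-y² - 2*x) = 3 - y² - 2*x)
h(r, V) = V/r + r/(13 - r²) (h(r, V) = r/(3 - r² - 2*(-5)) + V/r = r/(3 - r² + 10) + V/r = r/(13 - r²) + V/r = V/r + r/(13 - r²))
(153 - 113)*h(3 - 4*(-5), -9) = (153 - 113)*(-9/(3 - 4*(-5)) - (3 - 4*(-5))/(-13 + (3 - 4*(-5))²)) = 40*(-9/(3 + 20) - (3 + 20)/(-13 + (3 + 20)²)) = 40*(-9/23 - 1*23/(-13 + 23²)) = 40*(-9*1/23 - 1*23/(-13 + 529)) = 40*(-9/23 - 1*23/516) = 40*(-9/23 - 1*23*1/516) = 40*(-9/23 - 23/516) = 40*(-5173/11868) = -51730/2967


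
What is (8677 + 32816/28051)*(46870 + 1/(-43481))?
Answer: 496101993361521867/1219685531 ≈ 4.0675e+8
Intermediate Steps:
(8677 + 32816/28051)*(46870 + 1/(-43481)) = (8677 + 32816*(1/28051))*(46870 - 1/43481) = (8677 + 32816/28051)*(2037954469/43481) = (243431343/28051)*(2037954469/43481) = 496101993361521867/1219685531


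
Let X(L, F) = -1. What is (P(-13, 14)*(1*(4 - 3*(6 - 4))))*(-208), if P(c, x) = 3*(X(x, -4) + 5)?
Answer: 4992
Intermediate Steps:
P(c, x) = 12 (P(c, x) = 3*(-1 + 5) = 3*4 = 12)
(P(-13, 14)*(1*(4 - 3*(6 - 4))))*(-208) = (12*(1*(4 - 3*(6 - 4))))*(-208) = (12*(1*(4 - 3*2)))*(-208) = (12*(1*(4 - 6)))*(-208) = (12*(1*(-2)))*(-208) = (12*(-2))*(-208) = -24*(-208) = 4992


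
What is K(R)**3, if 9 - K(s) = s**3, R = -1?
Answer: 1000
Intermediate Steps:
K(s) = 9 - s**3
K(R)**3 = (9 - 1*(-1)**3)**3 = (9 - 1*(-1))**3 = (9 + 1)**3 = 10**3 = 1000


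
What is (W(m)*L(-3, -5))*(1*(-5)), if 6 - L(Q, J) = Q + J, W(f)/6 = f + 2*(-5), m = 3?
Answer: 2940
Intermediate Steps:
W(f) = -60 + 6*f (W(f) = 6*(f + 2*(-5)) = 6*(f - 10) = 6*(-10 + f) = -60 + 6*f)
L(Q, J) = 6 - J - Q (L(Q, J) = 6 - (Q + J) = 6 - (J + Q) = 6 + (-J - Q) = 6 - J - Q)
(W(m)*L(-3, -5))*(1*(-5)) = ((-60 + 6*3)*(6 - 1*(-5) - 1*(-3)))*(1*(-5)) = ((-60 + 18)*(6 + 5 + 3))*(-5) = -42*14*(-5) = -588*(-5) = 2940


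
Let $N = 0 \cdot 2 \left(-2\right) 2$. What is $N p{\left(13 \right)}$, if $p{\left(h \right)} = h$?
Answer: $0$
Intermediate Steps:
$N = 0$ ($N = 0 \left(\left(-4\right) 2\right) = 0 \left(-8\right) = 0$)
$N p{\left(13 \right)} = 0 \cdot 13 = 0$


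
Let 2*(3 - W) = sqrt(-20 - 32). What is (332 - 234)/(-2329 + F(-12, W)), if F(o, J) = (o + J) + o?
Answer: -230300/5522513 + 98*I*sqrt(13)/5522513 ≈ -0.041702 + 6.3982e-5*I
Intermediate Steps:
W = 3 - I*sqrt(13) (W = 3 - sqrt(-20 - 32)/2 = 3 - I*sqrt(13) ≈ 3.0 - 3.6056*I)
F(o, J) = J + 2*o (F(o, J) = (J + o) + o = J + 2*o)
(332 - 234)/(-2329 + F(-12, W)) = (332 - 234)/(-2329 + ((3 - I*sqrt(13)) + 2*(-12))) = 98/(-2329 + ((3 - I*sqrt(13)) - 24)) = 98/(-2329 + (-21 - I*sqrt(13))) = 98/(-2350 - I*sqrt(13))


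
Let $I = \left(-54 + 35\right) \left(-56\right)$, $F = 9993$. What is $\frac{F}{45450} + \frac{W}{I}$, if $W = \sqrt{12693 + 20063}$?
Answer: $\frac{3331}{15150} + \frac{\sqrt{8189}}{532} \approx 0.38997$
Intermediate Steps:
$W = 2 \sqrt{8189}$ ($W = \sqrt{32756} = 2 \sqrt{8189} \approx 180.99$)
$I = 1064$ ($I = \left(-19\right) \left(-56\right) = 1064$)
$\frac{F}{45450} + \frac{W}{I} = \frac{9993}{45450} + \frac{2 \sqrt{8189}}{1064} = 9993 \cdot \frac{1}{45450} + 2 \sqrt{8189} \cdot \frac{1}{1064} = \frac{3331}{15150} + \frac{\sqrt{8189}}{532}$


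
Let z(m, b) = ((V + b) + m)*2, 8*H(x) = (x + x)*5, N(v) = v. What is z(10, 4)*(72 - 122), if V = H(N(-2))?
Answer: -1150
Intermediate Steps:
H(x) = 5*x/4 (H(x) = ((x + x)*5)/8 = ((2*x)*5)/8 = (10*x)/8 = 5*x/4)
V = -5/2 (V = (5/4)*(-2) = -5/2 ≈ -2.5000)
z(m, b) = -5 + 2*b + 2*m (z(m, b) = ((-5/2 + b) + m)*2 = (-5/2 + b + m)*2 = -5 + 2*b + 2*m)
z(10, 4)*(72 - 122) = (-5 + 2*4 + 2*10)*(72 - 122) = (-5 + 8 + 20)*(-50) = 23*(-50) = -1150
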